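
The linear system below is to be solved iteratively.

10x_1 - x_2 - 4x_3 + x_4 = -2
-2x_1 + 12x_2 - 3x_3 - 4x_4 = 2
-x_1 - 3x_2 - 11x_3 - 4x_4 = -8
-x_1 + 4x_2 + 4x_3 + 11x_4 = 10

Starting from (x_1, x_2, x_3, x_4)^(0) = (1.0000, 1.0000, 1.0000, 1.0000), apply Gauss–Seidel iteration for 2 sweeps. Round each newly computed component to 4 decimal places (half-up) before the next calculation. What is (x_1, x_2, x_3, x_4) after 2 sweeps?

(-0.1284, 0.3764, 0.4201, 0.6078)

Iteration 1:
  x_1 = (-2 - (-1)·1.0000 - (-4)·1.0000 - (1)·1.0000) / (10) = 0.2000
  x_2 = (2 - (-2)·0.2000 - (-3)·1.0000 - (-4)·1.0000) / (12) = 0.7833
  x_3 = (-8 - (-1)·0.2000 - (-3)·0.7833 - (-4)·1.0000) / (-11) = 0.1318
  x_4 = (10 - (-1)·0.2000 - (4)·0.7833 - (4)·0.1318) / (11) = 0.5945
Iteration 2:
  x_1 = (-2 - (-1)·0.7833 - (-4)·0.1318 - (1)·0.5945) / (10) = -0.1284
  x_2 = (2 - (-2)·-0.1284 - (-3)·0.1318 - (-4)·0.5945) / (12) = 0.3764
  x_3 = (-8 - (-1)·-0.1284 - (-3)·0.3764 - (-4)·0.5945) / (-11) = 0.4201
  x_4 = (10 - (-1)·-0.1284 - (4)·0.3764 - (4)·0.4201) / (11) = 0.6078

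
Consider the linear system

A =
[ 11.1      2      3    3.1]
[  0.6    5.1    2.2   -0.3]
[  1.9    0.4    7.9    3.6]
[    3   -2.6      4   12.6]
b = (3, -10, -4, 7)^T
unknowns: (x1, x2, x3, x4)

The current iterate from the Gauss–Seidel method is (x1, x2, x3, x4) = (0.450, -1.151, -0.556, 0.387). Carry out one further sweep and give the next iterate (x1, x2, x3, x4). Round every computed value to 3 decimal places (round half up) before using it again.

One sweep:
  x1 = (3 - (2)·-1.151 - (3)·-0.556 - (3.1)·0.387) / (11.1) = 0.520
  x2 = (-10 - (0.6)·0.520 - (2.2)·-0.556 - (-0.3)·0.387) / (5.1) = -1.759
  x3 = (-4 - (1.9)·0.520 - (0.4)·-1.759 - (3.6)·0.387) / (7.9) = -0.719
  x4 = (7 - (3)·0.520 - (-2.6)·-1.759 - (4)·-0.719) / (12.6) = 0.297

(0.520, -1.759, -0.719, 0.297)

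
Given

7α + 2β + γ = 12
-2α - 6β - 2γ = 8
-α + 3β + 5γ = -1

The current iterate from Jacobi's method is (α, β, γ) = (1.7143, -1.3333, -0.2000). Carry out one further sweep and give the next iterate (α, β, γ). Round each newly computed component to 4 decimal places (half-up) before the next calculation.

(2.1238, -1.8381, 0.9428)

One sweep:
  α = (12 - (2)·-1.3333 - (1)·-0.2000) / (7) = 2.1238
  β = (8 - (-2)·1.7143 - (-2)·-0.2000) / (-6) = -1.8381
  γ = (-1 - (-1)·1.7143 - (3)·-1.3333) / (5) = 0.9428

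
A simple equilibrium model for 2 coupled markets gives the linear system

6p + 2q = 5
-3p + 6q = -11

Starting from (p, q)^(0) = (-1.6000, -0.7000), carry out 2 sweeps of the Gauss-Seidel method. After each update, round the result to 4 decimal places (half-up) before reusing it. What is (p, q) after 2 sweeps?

Iteration 1:
  p = (5 - (2)·-0.7000) / (6) = 1.0667
  q = (-11 - (-3)·1.0667) / (6) = -1.3000
Iteration 2:
  p = (5 - (2)·-1.3000) / (6) = 1.2667
  q = (-11 - (-3)·1.2667) / (6) = -1.2000

(1.2667, -1.2000)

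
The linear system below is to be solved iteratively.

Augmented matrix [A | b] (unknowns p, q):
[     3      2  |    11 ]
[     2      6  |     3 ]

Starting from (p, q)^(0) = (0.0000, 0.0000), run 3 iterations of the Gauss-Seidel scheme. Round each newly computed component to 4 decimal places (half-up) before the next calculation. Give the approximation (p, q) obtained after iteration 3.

(4.2551, -0.9184)

Iteration 1:
  p = (11 - (2)·0.0000) / (3) = 3.6667
  q = (3 - (2)·3.6667) / (6) = -0.7222
Iteration 2:
  p = (11 - (2)·-0.7222) / (3) = 4.1481
  q = (3 - (2)·4.1481) / (6) = -0.8827
Iteration 3:
  p = (11 - (2)·-0.8827) / (3) = 4.2551
  q = (3 - (2)·4.2551) / (6) = -0.9184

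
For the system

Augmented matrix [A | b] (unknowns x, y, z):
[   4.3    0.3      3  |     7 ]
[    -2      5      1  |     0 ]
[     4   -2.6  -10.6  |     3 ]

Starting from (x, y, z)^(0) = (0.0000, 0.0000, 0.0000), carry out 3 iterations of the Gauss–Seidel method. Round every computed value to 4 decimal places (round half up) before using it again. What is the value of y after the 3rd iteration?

Iteration 1:
  x = (7 - (0.3)·0.0000 - (3)·0.0000) / (4.3) = 1.6279
  y = (0 - (-2)·1.6279 - (1)·0.0000) / (5) = 0.6512
  z = (3 - (4)·1.6279 - (-2.6)·0.6512) / (-10.6) = 0.1716
Iteration 2:
  x = (7 - (0.3)·0.6512 - (3)·0.1716) / (4.3) = 1.4628
  y = (0 - (-2)·1.4628 - (1)·0.1716) / (5) = 0.5508
  z = (3 - (4)·1.4628 - (-2.6)·0.5508) / (-10.6) = 0.1339
Iteration 3:
  x = (7 - (0.3)·0.5508 - (3)·0.1339) / (4.3) = 1.4961
  y = (0 - (-2)·1.4961 - (1)·0.1339) / (5) = 0.5717
  z = (3 - (4)·1.4961 - (-2.6)·0.5717) / (-10.6) = 0.1413

0.5717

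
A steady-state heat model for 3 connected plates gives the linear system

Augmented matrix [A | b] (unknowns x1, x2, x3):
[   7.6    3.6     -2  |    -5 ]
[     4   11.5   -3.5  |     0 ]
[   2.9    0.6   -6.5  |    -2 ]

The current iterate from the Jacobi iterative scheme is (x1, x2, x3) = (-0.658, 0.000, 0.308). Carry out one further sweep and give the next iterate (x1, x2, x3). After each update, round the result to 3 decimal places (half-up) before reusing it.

One sweep:
  x1 = (-5 - (3.6)·0.000 - (-2)·0.308) / (7.6) = -0.577
  x2 = (0 - (4)·-0.658 - (-3.5)·0.308) / (11.5) = 0.323
  x3 = (-2 - (2.9)·-0.658 - (0.6)·0.000) / (-6.5) = 0.014

(-0.577, 0.323, 0.014)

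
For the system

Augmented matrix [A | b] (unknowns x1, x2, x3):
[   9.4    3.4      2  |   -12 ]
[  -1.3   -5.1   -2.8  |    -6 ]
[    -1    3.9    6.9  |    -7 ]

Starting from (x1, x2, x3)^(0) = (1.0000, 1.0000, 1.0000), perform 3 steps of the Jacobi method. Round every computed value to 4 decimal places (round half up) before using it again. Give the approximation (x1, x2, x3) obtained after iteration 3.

(-1.8400, 2.2783, -2.5517)

Iteration 1:
  x1 = (-12 - (3.4)·1.0000 - (2)·1.0000) / (9.4) = -1.8511
  x2 = (-6 - (-1.3)·1.0000 - (-2.8)·1.0000) / (-5.1) = 0.3725
  x3 = (-7 - (-1)·1.0000 - (3.9)·1.0000) / (6.9) = -1.4348
Iteration 2:
  x1 = (-12 - (3.4)·0.3725 - (2)·-1.4348) / (9.4) = -1.1061
  x2 = (-6 - (-1.3)·-1.8511 - (-2.8)·-1.4348) / (-5.1) = 2.4361
  x3 = (-7 - (-1)·-1.8511 - (3.9)·0.3725) / (6.9) = -1.4933
Iteration 3:
  x1 = (-12 - (3.4)·2.4361 - (2)·-1.4933) / (9.4) = -1.8400
  x2 = (-6 - (-1.3)·-1.1061 - (-2.8)·-1.4933) / (-5.1) = 2.2783
  x3 = (-7 - (-1)·-1.1061 - (3.9)·2.4361) / (6.9) = -2.5517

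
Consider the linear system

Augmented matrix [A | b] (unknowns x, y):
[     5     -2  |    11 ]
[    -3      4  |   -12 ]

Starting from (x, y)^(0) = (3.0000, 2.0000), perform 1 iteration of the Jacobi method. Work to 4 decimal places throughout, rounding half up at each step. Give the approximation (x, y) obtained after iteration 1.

Iteration 1:
  x = (11 - (-2)·2.0000) / (5) = 3.0000
  y = (-12 - (-3)·3.0000) / (4) = -0.7500

(3.0000, -0.7500)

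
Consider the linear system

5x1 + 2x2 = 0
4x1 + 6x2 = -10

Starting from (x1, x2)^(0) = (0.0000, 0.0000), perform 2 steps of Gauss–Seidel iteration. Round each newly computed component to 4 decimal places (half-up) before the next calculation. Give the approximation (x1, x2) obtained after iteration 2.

Iteration 1:
  x1 = (0 - (2)·0.0000) / (5) = 0.0000
  x2 = (-10 - (4)·0.0000) / (6) = -1.6667
Iteration 2:
  x1 = (0 - (2)·-1.6667) / (5) = 0.6667
  x2 = (-10 - (4)·0.6667) / (6) = -2.1111

(0.6667, -2.1111)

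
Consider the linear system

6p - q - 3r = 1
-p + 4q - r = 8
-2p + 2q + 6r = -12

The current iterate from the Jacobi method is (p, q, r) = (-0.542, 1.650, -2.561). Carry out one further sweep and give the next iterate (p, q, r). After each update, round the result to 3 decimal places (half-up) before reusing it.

One sweep:
  p = (1 - (-1)·1.650 - (-3)·-2.561) / (6) = -0.839
  q = (8 - (-1)·-0.542 - (-1)·-2.561) / (4) = 1.224
  r = (-12 - (-2)·-0.542 - (2)·1.650) / (6) = -2.731

(-0.839, 1.224, -2.731)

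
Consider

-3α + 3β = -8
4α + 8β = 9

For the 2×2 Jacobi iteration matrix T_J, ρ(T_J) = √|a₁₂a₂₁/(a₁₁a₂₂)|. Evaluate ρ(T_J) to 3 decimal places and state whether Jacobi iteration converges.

0.707

a₁₂a₂₁/(a₁₁a₂₂) = (3)·(4) / ((-3)·(8)) = -0.500000
ρ = √|-0.500000| = √0.500000 = 0.707
ρ < 1, so Jacobi converges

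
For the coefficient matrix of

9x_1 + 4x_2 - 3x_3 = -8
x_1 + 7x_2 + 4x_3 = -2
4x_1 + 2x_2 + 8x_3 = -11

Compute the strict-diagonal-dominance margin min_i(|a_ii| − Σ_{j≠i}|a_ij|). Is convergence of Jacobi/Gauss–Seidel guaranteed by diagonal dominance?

row 1: |9| − (4+3) = 2
row 2: |7| − (1+4) = 2
row 3: |8| − (4+2) = 2
minimum over rows = 2 → strictly diagonally dominant (convergence guaranteed)

2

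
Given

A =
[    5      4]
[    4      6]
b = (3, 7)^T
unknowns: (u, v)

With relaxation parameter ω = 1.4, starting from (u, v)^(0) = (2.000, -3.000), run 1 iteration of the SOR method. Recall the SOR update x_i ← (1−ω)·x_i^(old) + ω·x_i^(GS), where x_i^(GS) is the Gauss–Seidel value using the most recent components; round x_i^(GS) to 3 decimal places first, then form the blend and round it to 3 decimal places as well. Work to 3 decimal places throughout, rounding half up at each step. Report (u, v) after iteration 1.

Iteration 1:
  u: GS value = (3 - (4)·-3.000) / (5) = 3.000;  u ← (1−ω)·2.000 + ω·3.000 = 3.400
  v: GS value = (7 - (4)·3.400) / (6) = -1.100;  v ← (1−ω)·-3.000 + ω·-1.100 = -0.340

(3.400, -0.340)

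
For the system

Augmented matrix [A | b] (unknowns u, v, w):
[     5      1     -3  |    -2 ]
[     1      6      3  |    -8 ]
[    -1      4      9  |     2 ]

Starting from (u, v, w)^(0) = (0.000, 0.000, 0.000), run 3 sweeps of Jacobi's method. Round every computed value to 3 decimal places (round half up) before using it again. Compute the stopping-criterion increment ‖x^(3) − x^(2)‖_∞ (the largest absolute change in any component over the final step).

Iteration 1:
  u = (-2 - (1)·0.000 - (-3)·0.000) / (5) = -0.400
  v = (-8 - (1)·0.000 - (3)·0.000) / (6) = -1.333
  w = (2 - (-1)·0.000 - (4)·0.000) / (9) = 0.222
Iteration 2:
  u = (-2 - (1)·-1.333 - (-3)·0.222) / (5) = 0.000
  v = (-8 - (1)·-0.400 - (3)·0.222) / (6) = -1.378
  w = (2 - (-1)·-0.400 - (4)·-1.333) / (9) = 0.770
Iteration 3:
  u = (-2 - (1)·-1.378 - (-3)·0.770) / (5) = 0.338
  v = (-8 - (1)·0.000 - (3)·0.770) / (6) = -1.718
  w = (2 - (-1)·0.000 - (4)·-1.378) / (9) = 0.835
Change: (0.338, -0.340, 0.065) → max |·| = 0.340

0.340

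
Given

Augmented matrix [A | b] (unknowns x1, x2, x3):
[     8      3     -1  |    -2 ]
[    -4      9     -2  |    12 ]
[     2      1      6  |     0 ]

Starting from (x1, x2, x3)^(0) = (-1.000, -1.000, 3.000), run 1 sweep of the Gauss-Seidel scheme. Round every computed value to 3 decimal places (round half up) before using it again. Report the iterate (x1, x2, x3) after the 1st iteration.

(0.500, 2.222, -0.537)

Iteration 1:
  x1 = (-2 - (3)·-1.000 - (-1)·3.000) / (8) = 0.500
  x2 = (12 - (-4)·0.500 - (-2)·3.000) / (9) = 2.222
  x3 = (0 - (2)·0.500 - (1)·2.222) / (6) = -0.537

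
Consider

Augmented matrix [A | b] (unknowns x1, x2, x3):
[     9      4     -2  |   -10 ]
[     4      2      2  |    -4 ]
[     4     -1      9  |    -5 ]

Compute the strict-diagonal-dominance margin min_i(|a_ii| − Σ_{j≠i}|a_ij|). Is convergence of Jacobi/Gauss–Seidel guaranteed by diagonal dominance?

row 1: |9| − (4+2) = 3
row 2: |2| − (4+2) = -4
row 3: |9| − (4+1) = 4
minimum over rows = -4 → not strictly diagonally dominant

-4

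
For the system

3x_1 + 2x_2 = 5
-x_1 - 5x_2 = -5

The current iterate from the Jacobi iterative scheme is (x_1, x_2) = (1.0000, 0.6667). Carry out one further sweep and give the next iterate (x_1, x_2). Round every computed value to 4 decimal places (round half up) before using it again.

One sweep:
  x_1 = (5 - (2)·0.6667) / (3) = 1.2222
  x_2 = (-5 - (-1)·1.0000) / (-5) = 0.8000

(1.2222, 0.8000)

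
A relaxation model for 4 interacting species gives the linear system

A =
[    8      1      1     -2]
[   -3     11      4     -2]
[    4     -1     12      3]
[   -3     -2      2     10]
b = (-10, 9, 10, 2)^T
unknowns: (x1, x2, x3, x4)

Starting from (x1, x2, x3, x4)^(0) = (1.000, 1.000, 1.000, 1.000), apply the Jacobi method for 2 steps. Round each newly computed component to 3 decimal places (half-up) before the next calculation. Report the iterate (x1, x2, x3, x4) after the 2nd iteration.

(-1.280, 0.447, 1.201, -0.060)

Iteration 1:
  x1 = (-10 - (1)·1.000 - (1)·1.000 - (-2)·1.000) / (8) = -1.250
  x2 = (9 - (-3)·1.000 - (4)·1.000 - (-2)·1.000) / (11) = 0.909
  x3 = (10 - (4)·1.000 - (-1)·1.000 - (3)·1.000) / (12) = 0.333
  x4 = (2 - (-3)·1.000 - (-2)·1.000 - (2)·1.000) / (10) = 0.500
Iteration 2:
  x1 = (-10 - (1)·0.909 - (1)·0.333 - (-2)·0.500) / (8) = -1.280
  x2 = (9 - (-3)·-1.250 - (4)·0.333 - (-2)·0.500) / (11) = 0.447
  x3 = (10 - (4)·-1.250 - (-1)·0.909 - (3)·0.500) / (12) = 1.201
  x4 = (2 - (-3)·-1.250 - (-2)·0.909 - (2)·0.333) / (10) = -0.060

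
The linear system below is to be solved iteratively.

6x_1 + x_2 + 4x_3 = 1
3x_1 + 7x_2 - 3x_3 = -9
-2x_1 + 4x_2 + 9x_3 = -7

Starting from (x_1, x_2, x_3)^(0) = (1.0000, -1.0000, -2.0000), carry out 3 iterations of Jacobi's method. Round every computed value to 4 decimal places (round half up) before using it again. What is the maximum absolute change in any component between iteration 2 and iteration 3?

0.7902

Iteration 1:
  x_1 = (1 - (1)·-1.0000 - (4)·-2.0000) / (6) = 1.6667
  x_2 = (-9 - (3)·1.0000 - (-3)·-2.0000) / (7) = -2.5714
  x_3 = (-7 - (-2)·1.0000 - (4)·-1.0000) / (9) = -0.1111
Iteration 2:
  x_1 = (1 - (1)·-2.5714 - (4)·-0.1111) / (6) = 0.6693
  x_2 = (-9 - (3)·1.6667 - (-3)·-0.1111) / (7) = -2.0476
  x_3 = (-7 - (-2)·1.6667 - (4)·-2.5714) / (9) = 0.7354
Iteration 3:
  x_1 = (1 - (1)·-2.0476 - (4)·0.7354) / (6) = 0.0177
  x_2 = (-9 - (3)·0.6693 - (-3)·0.7354) / (7) = -1.2574
  x_3 = (-7 - (-2)·0.6693 - (4)·-2.0476) / (9) = 0.2810
Change: (-0.6516, 0.7902, -0.4544) → max |·| = 0.7902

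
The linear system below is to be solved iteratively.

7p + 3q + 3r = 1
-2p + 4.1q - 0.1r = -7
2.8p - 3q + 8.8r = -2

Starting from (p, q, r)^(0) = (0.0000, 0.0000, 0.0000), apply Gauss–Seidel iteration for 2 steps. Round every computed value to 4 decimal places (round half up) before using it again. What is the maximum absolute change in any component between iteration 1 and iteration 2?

Iteration 1:
  p = (1 - (3)·0.0000 - (3)·0.0000) / (7) = 0.1429
  q = (-7 - (-2)·0.1429 - (-0.1)·0.0000) / (4.1) = -1.6376
  r = (-2 - (2.8)·0.1429 - (-3)·-1.6376) / (8.8) = -0.8310
Iteration 2:
  p = (1 - (3)·-1.6376 - (3)·-0.8310) / (7) = 1.2008
  q = (-7 - (-2)·1.2008 - (-0.1)·-0.8310) / (4.1) = -1.1418
  r = (-2 - (2.8)·1.2008 - (-3)·-1.1418) / (8.8) = -0.9986
Change: (1.0579, 0.4958, -0.1676) → max |·| = 1.0579

1.0579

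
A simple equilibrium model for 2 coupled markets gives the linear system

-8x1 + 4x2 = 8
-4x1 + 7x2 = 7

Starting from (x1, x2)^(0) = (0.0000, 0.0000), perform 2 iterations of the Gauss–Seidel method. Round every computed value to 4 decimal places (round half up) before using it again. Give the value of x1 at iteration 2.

-0.7857

Iteration 1:
  x1 = (8 - (4)·0.0000) / (-8) = -1.0000
  x2 = (7 - (-4)·-1.0000) / (7) = 0.4286
Iteration 2:
  x1 = (8 - (4)·0.4286) / (-8) = -0.7857
  x2 = (7 - (-4)·-0.7857) / (7) = 0.5510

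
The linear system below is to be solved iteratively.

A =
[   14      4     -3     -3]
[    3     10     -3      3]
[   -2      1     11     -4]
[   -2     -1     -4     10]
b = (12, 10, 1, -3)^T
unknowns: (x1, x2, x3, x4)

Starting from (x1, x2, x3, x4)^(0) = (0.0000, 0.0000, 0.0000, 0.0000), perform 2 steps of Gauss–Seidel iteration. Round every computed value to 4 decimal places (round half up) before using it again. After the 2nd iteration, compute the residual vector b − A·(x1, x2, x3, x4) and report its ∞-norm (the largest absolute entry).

Iteration 1:
  x1 = (12 - (4)·0.0000 - (-3)·0.0000 - (-3)·0.0000) / (14) = 0.8571
  x2 = (10 - (3)·0.8571 - (-3)·0.0000 - (3)·0.0000) / (10) = 0.7429
  x3 = (1 - (-2)·0.8571 - (1)·0.7429 - (-4)·0.0000) / (11) = 0.1792
  x4 = (-3 - (-2)·0.8571 - (-1)·0.7429 - (-4)·0.1792) / (10) = 0.0174
Iteration 2:
  x1 = (12 - (4)·0.7429 - (-3)·0.1792 - (-3)·0.0174) / (14) = 0.6870
  x2 = (10 - (3)·0.6870 - (-3)·0.1792 - (3)·0.0174) / (10) = 0.8424
  x3 = (1 - (-2)·0.6870 - (1)·0.8424 - (-4)·0.0174) / (11) = 0.1456
  x4 = (-3 - (-2)·0.6870 - (-1)·0.8424 - (-4)·0.1456) / (10) = -0.0201
Residual b − A·x = (-0.6111, 0.0121, -0.1504, -0.0002); ∞-norm = 0.6111

0.6111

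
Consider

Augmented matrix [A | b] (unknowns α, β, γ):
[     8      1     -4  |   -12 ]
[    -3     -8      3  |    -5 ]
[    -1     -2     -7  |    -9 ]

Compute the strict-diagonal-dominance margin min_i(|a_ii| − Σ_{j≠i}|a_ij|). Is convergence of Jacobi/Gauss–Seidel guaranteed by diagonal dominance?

row 1: |8| − (1+4) = 3
row 2: |-8| − (3+3) = 2
row 3: |-7| − (1+2) = 4
minimum over rows = 2 → strictly diagonally dominant (convergence guaranteed)

2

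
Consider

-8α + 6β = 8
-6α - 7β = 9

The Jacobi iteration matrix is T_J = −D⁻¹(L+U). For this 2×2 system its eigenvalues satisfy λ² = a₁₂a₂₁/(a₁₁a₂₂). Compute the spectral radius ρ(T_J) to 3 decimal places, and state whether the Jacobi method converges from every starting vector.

0.802

a₁₂a₂₁/(a₁₁a₂₂) = (6)·(-6) / ((-8)·(-7)) = -0.642857
ρ = √|-0.642857| = √0.642857 = 0.802
ρ < 1, so Jacobi converges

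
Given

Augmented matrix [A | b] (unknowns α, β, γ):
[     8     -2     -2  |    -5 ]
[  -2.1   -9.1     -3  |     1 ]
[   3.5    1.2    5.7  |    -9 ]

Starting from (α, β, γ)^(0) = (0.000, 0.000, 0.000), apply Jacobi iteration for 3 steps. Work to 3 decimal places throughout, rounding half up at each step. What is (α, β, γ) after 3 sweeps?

(-0.779, 0.518, -1.053)

Iteration 1:
  α = (-5 - (-2)·0.000 - (-2)·0.000) / (8) = -0.625
  β = (1 - (-2.1)·0.000 - (-3)·0.000) / (-9.1) = -0.110
  γ = (-9 - (3.5)·0.000 - (1.2)·0.000) / (5.7) = -1.579
Iteration 2:
  α = (-5 - (-2)·-0.110 - (-2)·-1.579) / (8) = -1.047
  β = (1 - (-2.1)·-0.625 - (-3)·-1.579) / (-9.1) = 0.555
  γ = (-9 - (3.5)·-0.625 - (1.2)·-0.110) / (5.7) = -1.172
Iteration 3:
  α = (-5 - (-2)·0.555 - (-2)·-1.172) / (8) = -0.779
  β = (1 - (-2.1)·-1.047 - (-3)·-1.172) / (-9.1) = 0.518
  γ = (-9 - (3.5)·-1.047 - (1.2)·0.555) / (5.7) = -1.053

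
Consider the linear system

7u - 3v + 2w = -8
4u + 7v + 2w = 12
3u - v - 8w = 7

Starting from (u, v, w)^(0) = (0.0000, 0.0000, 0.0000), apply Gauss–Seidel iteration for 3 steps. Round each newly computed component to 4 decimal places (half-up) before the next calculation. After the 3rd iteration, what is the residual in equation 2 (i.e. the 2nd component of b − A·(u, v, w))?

Iteration 1:
  u = (-8 - (-3)·0.0000 - (2)·0.0000) / (7) = -1.1429
  v = (12 - (4)·-1.1429 - (2)·0.0000) / (7) = 2.3674
  w = (7 - (3)·-1.1429 - (-1)·2.3674) / (-8) = -1.5995
Iteration 2:
  u = (-8 - (-3)·2.3674 - (2)·-1.5995) / (7) = 0.3287
  v = (12 - (4)·0.3287 - (2)·-1.5995) / (7) = 1.9835
  w = (7 - (3)·0.3287 - (-1)·1.9835) / (-8) = -0.9997
Iteration 3:
  u = (-8 - (-3)·1.9835 - (2)·-0.9997) / (7) = -0.0072
  v = (12 - (4)·-0.0072 - (2)·-0.9997) / (7) = 2.0040
  w = (7 - (3)·-0.0072 - (-1)·2.0040) / (-8) = -1.1282
Residual b − A·x = (0.3188, 0.2572, 0.0000)

0.2572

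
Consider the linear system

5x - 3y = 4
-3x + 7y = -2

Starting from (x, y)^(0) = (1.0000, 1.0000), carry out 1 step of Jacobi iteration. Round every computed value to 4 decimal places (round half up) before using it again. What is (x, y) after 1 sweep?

(1.4000, 0.1429)

Iteration 1:
  x = (4 - (-3)·1.0000) / (5) = 1.4000
  y = (-2 - (-3)·1.0000) / (7) = 0.1429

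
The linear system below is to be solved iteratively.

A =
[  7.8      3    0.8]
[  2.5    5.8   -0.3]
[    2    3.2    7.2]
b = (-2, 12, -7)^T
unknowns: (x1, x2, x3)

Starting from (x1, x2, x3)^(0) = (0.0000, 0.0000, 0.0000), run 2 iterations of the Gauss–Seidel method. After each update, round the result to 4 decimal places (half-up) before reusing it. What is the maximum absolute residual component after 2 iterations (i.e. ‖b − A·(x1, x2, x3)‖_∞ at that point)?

Iteration 1:
  x1 = (-2 - (3)·0.0000 - (0.8)·0.0000) / (7.8) = -0.2564
  x2 = (12 - (2.5)·-0.2564 - (-0.3)·0.0000) / (5.8) = 2.1795
  x3 = (-7 - (2)·-0.2564 - (3.2)·2.1795) / (7.2) = -1.8697
Iteration 2:
  x1 = (-2 - (3)·2.1795 - (0.8)·-1.8697) / (7.8) = -0.9029
  x2 = (12 - (2.5)·-0.9029 - (-0.3)·-1.8697) / (5.8) = 2.3614
  x3 = (-7 - (2)·-0.9029 - (3.2)·2.3614) / (7.2) = -1.7709
Residual b − A·x = (-0.6249, 0.0299, -0.0002); ∞-norm = 0.6249

0.6249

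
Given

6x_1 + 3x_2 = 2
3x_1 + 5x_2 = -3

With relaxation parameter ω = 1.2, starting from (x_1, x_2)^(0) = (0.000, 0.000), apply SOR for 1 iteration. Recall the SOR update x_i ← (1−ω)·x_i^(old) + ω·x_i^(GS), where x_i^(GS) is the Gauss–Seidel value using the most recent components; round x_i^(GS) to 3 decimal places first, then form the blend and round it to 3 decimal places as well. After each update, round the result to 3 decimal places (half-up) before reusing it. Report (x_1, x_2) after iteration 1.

Iteration 1:
  x_1: GS value = (2 - (3)·0.000) / (6) = 0.333;  x_1 ← (1−ω)·0.000 + ω·0.333 = 0.400
  x_2: GS value = (-3 - (3)·0.400) / (5) = -0.840;  x_2 ← (1−ω)·0.000 + ω·-0.840 = -1.008

(0.400, -1.008)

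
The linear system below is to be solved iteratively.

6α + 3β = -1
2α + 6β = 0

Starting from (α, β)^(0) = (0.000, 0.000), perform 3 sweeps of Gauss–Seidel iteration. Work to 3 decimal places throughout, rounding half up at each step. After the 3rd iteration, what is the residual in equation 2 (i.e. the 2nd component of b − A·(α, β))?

Iteration 1:
  α = (-1 - (3)·0.000) / (6) = -0.167
  β = (0 - (2)·-0.167) / (6) = 0.056
Iteration 2:
  α = (-1 - (3)·0.056) / (6) = -0.195
  β = (0 - (2)·-0.195) / (6) = 0.065
Iteration 3:
  α = (-1 - (3)·0.065) / (6) = -0.199
  β = (0 - (2)·-0.199) / (6) = 0.066
Residual b − A·x = (-0.004, 0.002)

0.002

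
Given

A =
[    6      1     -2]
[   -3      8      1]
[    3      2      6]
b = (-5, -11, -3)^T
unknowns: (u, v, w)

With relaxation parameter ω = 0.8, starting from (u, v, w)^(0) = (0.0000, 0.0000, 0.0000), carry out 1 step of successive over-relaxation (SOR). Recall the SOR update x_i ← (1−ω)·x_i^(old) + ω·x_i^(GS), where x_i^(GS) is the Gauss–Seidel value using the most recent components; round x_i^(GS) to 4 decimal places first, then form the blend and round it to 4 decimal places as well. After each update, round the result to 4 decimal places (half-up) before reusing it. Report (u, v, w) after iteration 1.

(-0.6666, -1.3000, 0.2133)

Iteration 1:
  u: GS value = (-5 - (1)·0.0000 - (-2)·0.0000) / (6) = -0.8333;  u ← (1−ω)·0.0000 + ω·-0.8333 = -0.6666
  v: GS value = (-11 - (-3)·-0.6666 - (1)·0.0000) / (8) = -1.6250;  v ← (1−ω)·0.0000 + ω·-1.6250 = -1.3000
  w: GS value = (-3 - (3)·-0.6666 - (2)·-1.3000) / (6) = 0.2666;  w ← (1−ω)·0.0000 + ω·0.2666 = 0.2133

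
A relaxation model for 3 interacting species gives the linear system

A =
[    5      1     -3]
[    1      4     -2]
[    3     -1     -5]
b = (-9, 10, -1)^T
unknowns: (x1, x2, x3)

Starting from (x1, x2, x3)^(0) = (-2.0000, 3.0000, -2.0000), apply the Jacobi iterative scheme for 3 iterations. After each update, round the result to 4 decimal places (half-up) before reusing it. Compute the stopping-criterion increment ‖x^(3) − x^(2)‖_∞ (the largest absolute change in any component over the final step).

0.5760

Iteration 1:
  x1 = (-9 - (1)·3.0000 - (-3)·-2.0000) / (5) = -3.6000
  x2 = (10 - (1)·-2.0000 - (-2)·-2.0000) / (4) = 2.0000
  x3 = (-1 - (3)·-2.0000 - (-1)·3.0000) / (-5) = -1.6000
Iteration 2:
  x1 = (-9 - (1)·2.0000 - (-3)·-1.6000) / (5) = -3.1600
  x2 = (10 - (1)·-3.6000 - (-2)·-1.6000) / (4) = 2.6000
  x3 = (-1 - (3)·-3.6000 - (-1)·2.0000) / (-5) = -2.3600
Iteration 3:
  x1 = (-9 - (1)·2.6000 - (-3)·-2.3600) / (5) = -3.7360
  x2 = (10 - (1)·-3.1600 - (-2)·-2.3600) / (4) = 2.1100
  x3 = (-1 - (3)·-3.1600 - (-1)·2.6000) / (-5) = -2.2160
Change: (-0.5760, -0.4900, 0.1440) → max |·| = 0.5760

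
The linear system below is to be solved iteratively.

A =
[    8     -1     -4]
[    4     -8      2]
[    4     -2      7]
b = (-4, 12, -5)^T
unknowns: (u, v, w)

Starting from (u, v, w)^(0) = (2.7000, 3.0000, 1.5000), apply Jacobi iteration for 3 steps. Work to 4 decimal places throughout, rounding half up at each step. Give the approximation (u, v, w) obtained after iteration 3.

(-1.1957, -2.3377, -0.4839)

Iteration 1:
  u = (-4 - (-1)·3.0000 - (-4)·1.5000) / (8) = 0.6250
  v = (12 - (4)·2.7000 - (2)·1.5000) / (-8) = 0.2250
  w = (-5 - (4)·2.7000 - (-2)·3.0000) / (7) = -1.4000
Iteration 2:
  u = (-4 - (-1)·0.2250 - (-4)·-1.4000) / (8) = -1.1719
  v = (12 - (4)·0.6250 - (2)·-1.4000) / (-8) = -1.5375
  w = (-5 - (4)·0.6250 - (-2)·0.2250) / (7) = -1.0071
Iteration 3:
  u = (-4 - (-1)·-1.5375 - (-4)·-1.0071) / (8) = -1.1957
  v = (12 - (4)·-1.1719 - (2)·-1.0071) / (-8) = -2.3377
  w = (-5 - (4)·-1.1719 - (-2)·-1.5375) / (7) = -0.4839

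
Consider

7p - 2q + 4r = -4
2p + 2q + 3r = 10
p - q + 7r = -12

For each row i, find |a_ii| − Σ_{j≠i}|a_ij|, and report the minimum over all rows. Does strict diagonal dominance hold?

-3

row 1: |7| − (2+4) = 1
row 2: |2| − (2+3) = -3
row 3: |7| − (1+1) = 5
minimum over rows = -3 → not strictly diagonally dominant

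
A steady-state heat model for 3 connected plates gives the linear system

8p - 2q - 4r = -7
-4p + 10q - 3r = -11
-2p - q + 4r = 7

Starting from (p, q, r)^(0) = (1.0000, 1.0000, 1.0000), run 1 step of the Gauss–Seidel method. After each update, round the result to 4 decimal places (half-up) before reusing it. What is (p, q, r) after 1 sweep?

Iteration 1:
  p = (-7 - (-2)·1.0000 - (-4)·1.0000) / (8) = -0.1250
  q = (-11 - (-4)·-0.1250 - (-3)·1.0000) / (10) = -0.8500
  r = (7 - (-2)·-0.1250 - (-1)·-0.8500) / (4) = 1.4750

(-0.1250, -0.8500, 1.4750)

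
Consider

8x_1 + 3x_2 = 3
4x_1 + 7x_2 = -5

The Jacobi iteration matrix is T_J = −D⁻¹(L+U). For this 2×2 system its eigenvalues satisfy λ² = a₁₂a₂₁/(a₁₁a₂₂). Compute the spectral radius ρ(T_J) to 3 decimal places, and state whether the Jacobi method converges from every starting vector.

0.463

a₁₂a₂₁/(a₁₁a₂₂) = (3)·(4) / ((8)·(7)) = 0.214286
ρ = √|0.214286| = √0.214286 = 0.463
ρ < 1, so Jacobi converges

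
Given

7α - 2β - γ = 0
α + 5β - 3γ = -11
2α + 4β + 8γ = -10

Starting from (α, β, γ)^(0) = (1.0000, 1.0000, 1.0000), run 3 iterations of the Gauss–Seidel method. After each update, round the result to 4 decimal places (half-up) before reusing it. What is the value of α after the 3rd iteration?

-0.6725

Iteration 1:
  α = (0 - (-2)·1.0000 - (-1)·1.0000) / (7) = 0.4286
  β = (-11 - (1)·0.4286 - (-3)·1.0000) / (5) = -1.6857
  γ = (-10 - (2)·0.4286 - (4)·-1.6857) / (8) = -0.5143
Iteration 2:
  α = (0 - (-2)·-1.6857 - (-1)·-0.5143) / (7) = -0.5551
  β = (-11 - (1)·-0.5551 - (-3)·-0.5143) / (5) = -2.3976
  γ = (-10 - (2)·-0.5551 - (4)·-2.3976) / (8) = 0.0876
Iteration 3:
  α = (0 - (-2)·-2.3976 - (-1)·0.0876) / (7) = -0.6725
  β = (-11 - (1)·-0.6725 - (-3)·0.0876) / (5) = -2.0129
  γ = (-10 - (2)·-0.6725 - (4)·-2.0129) / (8) = -0.0754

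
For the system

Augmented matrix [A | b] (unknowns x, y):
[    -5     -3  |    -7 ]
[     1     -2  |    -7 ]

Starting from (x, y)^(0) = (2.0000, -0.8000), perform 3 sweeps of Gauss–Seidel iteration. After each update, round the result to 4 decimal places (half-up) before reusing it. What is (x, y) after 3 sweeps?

(-0.3208, 3.3396)

Iteration 1:
  x = (-7 - (-3)·-0.8000) / (-5) = 1.8800
  y = (-7 - (1)·1.8800) / (-2) = 4.4400
Iteration 2:
  x = (-7 - (-3)·4.4400) / (-5) = -1.2640
  y = (-7 - (1)·-1.2640) / (-2) = 2.8680
Iteration 3:
  x = (-7 - (-3)·2.8680) / (-5) = -0.3208
  y = (-7 - (1)·-0.3208) / (-2) = 3.3396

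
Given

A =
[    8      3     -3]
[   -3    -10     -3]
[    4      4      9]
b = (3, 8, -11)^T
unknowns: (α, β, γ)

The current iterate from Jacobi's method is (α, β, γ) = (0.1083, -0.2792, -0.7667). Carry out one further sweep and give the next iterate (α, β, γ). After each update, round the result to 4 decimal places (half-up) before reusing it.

(0.1922, -0.6025, -1.1463)

One sweep:
  α = (3 - (3)·-0.2792 - (-3)·-0.7667) / (8) = 0.1922
  β = (8 - (-3)·0.1083 - (-3)·-0.7667) / (-10) = -0.6025
  γ = (-11 - (4)·0.1083 - (4)·-0.2792) / (9) = -1.1463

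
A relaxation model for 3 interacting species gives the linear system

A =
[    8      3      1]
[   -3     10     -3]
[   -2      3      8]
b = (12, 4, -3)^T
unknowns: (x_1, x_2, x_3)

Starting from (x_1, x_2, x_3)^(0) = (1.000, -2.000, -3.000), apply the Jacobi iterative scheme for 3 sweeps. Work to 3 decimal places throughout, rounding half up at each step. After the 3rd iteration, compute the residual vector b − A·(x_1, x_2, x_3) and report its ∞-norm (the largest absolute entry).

Iteration 1:
  x_1 = (12 - (3)·-2.000 - (1)·-3.000) / (8) = 2.625
  x_2 = (4 - (-3)·1.000 - (-3)·-3.000) / (10) = -0.200
  x_3 = (-3 - (-2)·1.000 - (3)·-2.000) / (8) = 0.625
Iteration 2:
  x_1 = (12 - (3)·-0.200 - (1)·0.625) / (8) = 1.497
  x_2 = (4 - (-3)·2.625 - (-3)·0.625) / (10) = 1.375
  x_3 = (-3 - (-2)·2.625 - (3)·-0.200) / (8) = 0.356
Iteration 3:
  x_1 = (12 - (3)·1.375 - (1)·0.356) / (8) = 0.940
  x_2 = (4 - (-3)·1.497 - (-3)·0.356) / (10) = 0.956
  x_3 = (-3 - (-2)·1.497 - (3)·1.375) / (8) = -0.516
Residual b − A·x = (2.128, -4.288, 0.140); ∞-norm = 4.288

4.288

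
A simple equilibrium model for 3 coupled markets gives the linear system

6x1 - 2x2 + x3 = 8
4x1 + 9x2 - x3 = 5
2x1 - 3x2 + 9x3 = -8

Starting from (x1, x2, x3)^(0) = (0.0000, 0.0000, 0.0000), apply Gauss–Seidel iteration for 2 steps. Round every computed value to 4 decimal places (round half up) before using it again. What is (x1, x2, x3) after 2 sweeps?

Iteration 1:
  x1 = (8 - (-2)·0.0000 - (1)·0.0000) / (6) = 1.3333
  x2 = (5 - (4)·1.3333 - (-1)·0.0000) / (9) = -0.0370
  x3 = (-8 - (2)·1.3333 - (-3)·-0.0370) / (9) = -1.1975
Iteration 2:
  x1 = (8 - (-2)·-0.0370 - (1)·-1.1975) / (6) = 1.5206
  x2 = (5 - (4)·1.5206 - (-1)·-1.1975) / (9) = -0.2533
  x3 = (-8 - (2)·1.5206 - (-3)·-0.2533) / (9) = -1.3112

(1.5206, -0.2533, -1.3112)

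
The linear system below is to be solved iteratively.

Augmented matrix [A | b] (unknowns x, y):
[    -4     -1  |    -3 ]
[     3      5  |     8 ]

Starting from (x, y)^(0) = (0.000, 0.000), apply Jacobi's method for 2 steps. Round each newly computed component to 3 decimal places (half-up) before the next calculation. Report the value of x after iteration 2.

0.350

Iteration 1:
  x = (-3 - (-1)·0.000) / (-4) = 0.750
  y = (8 - (3)·0.000) / (5) = 1.600
Iteration 2:
  x = (-3 - (-1)·1.600) / (-4) = 0.350
  y = (8 - (3)·0.750) / (5) = 1.150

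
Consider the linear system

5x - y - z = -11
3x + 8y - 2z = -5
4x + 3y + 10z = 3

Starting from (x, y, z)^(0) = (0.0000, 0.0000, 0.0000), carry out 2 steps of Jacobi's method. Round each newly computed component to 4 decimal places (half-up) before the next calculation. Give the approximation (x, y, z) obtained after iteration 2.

Iteration 1:
  x = (-11 - (-1)·0.0000 - (-1)·0.0000) / (5) = -2.2000
  y = (-5 - (3)·0.0000 - (-2)·0.0000) / (8) = -0.6250
  z = (3 - (4)·0.0000 - (3)·0.0000) / (10) = 0.3000
Iteration 2:
  x = (-11 - (-1)·-0.6250 - (-1)·0.3000) / (5) = -2.2650
  y = (-5 - (3)·-2.2000 - (-2)·0.3000) / (8) = 0.2750
  z = (3 - (4)·-2.2000 - (3)·-0.6250) / (10) = 1.3675

(-2.2650, 0.2750, 1.3675)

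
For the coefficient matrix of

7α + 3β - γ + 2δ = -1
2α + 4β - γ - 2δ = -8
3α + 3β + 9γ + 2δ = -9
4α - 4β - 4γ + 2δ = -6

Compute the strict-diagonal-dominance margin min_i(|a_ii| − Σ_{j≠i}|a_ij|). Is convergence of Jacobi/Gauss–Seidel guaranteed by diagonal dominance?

-10

row 1: |7| − (3+1+2) = 1
row 2: |4| − (2+1+2) = -1
row 3: |9| − (3+3+2) = 1
row 4: |2| − (4+4+4) = -10
minimum over rows = -10 → not strictly diagonally dominant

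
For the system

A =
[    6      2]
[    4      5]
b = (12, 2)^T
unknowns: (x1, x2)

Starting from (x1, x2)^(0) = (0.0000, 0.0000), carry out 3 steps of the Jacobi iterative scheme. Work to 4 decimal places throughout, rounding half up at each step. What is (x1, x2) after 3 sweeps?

(2.4000, -1.0934)

Iteration 1:
  x1 = (12 - (2)·0.0000) / (6) = 2.0000
  x2 = (2 - (4)·0.0000) / (5) = 0.4000
Iteration 2:
  x1 = (12 - (2)·0.4000) / (6) = 1.8667
  x2 = (2 - (4)·2.0000) / (5) = -1.2000
Iteration 3:
  x1 = (12 - (2)·-1.2000) / (6) = 2.4000
  x2 = (2 - (4)·1.8667) / (5) = -1.0934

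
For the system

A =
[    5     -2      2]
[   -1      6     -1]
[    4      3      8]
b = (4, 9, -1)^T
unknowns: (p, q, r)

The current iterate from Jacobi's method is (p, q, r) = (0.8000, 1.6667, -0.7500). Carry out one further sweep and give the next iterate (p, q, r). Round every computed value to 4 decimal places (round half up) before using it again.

One sweep:
  p = (4 - (-2)·1.6667 - (2)·-0.7500) / (5) = 1.7667
  q = (9 - (-1)·0.8000 - (-1)·-0.7500) / (6) = 1.5083
  r = (-1 - (4)·0.8000 - (3)·1.6667) / (8) = -1.1500

(1.7667, 1.5083, -1.1500)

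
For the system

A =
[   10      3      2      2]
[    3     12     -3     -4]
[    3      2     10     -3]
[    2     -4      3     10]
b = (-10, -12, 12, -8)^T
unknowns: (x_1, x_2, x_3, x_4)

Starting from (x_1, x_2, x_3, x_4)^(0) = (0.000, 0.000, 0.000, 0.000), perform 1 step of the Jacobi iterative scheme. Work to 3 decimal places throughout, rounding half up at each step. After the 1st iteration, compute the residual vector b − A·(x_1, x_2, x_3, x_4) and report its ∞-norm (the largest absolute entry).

Iteration 1:
  x_1 = (-10 - (3)·0.000 - (2)·0.000 - (2)·0.000) / (10) = -1.000
  x_2 = (-12 - (3)·0.000 - (-3)·0.000 - (-4)·0.000) / (12) = -1.000
  x_3 = (12 - (3)·0.000 - (2)·0.000 - (-3)·0.000) / (10) = 1.200
  x_4 = (-8 - (2)·0.000 - (-4)·0.000 - (3)·0.000) / (10) = -0.800
Residual b − A·x = (2.200, 3.400, 2.600, -5.600); ∞-norm = 5.600

5.600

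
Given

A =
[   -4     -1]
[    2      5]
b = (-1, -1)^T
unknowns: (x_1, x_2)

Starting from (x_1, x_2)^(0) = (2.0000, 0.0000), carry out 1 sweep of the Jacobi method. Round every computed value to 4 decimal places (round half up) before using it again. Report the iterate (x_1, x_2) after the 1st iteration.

Iteration 1:
  x_1 = (-1 - (-1)·0.0000) / (-4) = 0.2500
  x_2 = (-1 - (2)·2.0000) / (5) = -1.0000

(0.2500, -1.0000)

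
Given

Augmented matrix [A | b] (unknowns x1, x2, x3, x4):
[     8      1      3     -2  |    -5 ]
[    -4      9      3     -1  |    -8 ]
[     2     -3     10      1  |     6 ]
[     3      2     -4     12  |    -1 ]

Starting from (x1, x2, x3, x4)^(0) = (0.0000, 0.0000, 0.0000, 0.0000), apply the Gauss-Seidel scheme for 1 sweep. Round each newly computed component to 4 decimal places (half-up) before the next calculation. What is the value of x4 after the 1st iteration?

0.3924

Iteration 1:
  x1 = (-5 - (1)·0.0000 - (3)·0.0000 - (-2)·0.0000) / (8) = -0.6250
  x2 = (-8 - (-4)·-0.6250 - (3)·0.0000 - (-1)·0.0000) / (9) = -1.1667
  x3 = (6 - (2)·-0.6250 - (-3)·-1.1667 - (1)·0.0000) / (10) = 0.3750
  x4 = (-1 - (3)·-0.6250 - (2)·-1.1667 - (-4)·0.3750) / (12) = 0.3924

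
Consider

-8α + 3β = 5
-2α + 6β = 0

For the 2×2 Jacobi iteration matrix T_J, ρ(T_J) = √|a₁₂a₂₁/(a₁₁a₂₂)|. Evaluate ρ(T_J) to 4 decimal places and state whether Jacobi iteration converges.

a₁₂a₂₁/(a₁₁a₂₂) = (3)·(-2) / ((-8)·(6)) = 0.125000
ρ = √|0.125000| = √0.125000 = 0.3536
ρ < 1, so Jacobi converges

0.3536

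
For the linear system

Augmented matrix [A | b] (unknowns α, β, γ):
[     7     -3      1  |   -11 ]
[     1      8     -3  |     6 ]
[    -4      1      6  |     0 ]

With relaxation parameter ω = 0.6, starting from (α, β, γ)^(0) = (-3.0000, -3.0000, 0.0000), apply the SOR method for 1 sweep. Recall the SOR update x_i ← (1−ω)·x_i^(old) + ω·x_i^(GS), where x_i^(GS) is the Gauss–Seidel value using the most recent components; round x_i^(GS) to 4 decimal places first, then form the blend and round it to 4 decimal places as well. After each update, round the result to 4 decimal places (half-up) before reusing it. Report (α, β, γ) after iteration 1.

Iteration 1:
  α: GS value = (-11 - (-3)·-3.0000 - (1)·0.0000) / (7) = -2.8571;  α ← (1−ω)·-3.0000 + ω·-2.8571 = -2.9143
  β: GS value = (6 - (1)·-2.9143 - (-3)·0.0000) / (8) = 1.1143;  β ← (1−ω)·-3.0000 + ω·1.1143 = -0.5314
  γ: GS value = (0 - (-4)·-2.9143 - (1)·-0.5314) / (6) = -1.8543;  γ ← (1−ω)·0.0000 + ω·-1.8543 = -1.1126

(-2.9143, -0.5314, -1.1126)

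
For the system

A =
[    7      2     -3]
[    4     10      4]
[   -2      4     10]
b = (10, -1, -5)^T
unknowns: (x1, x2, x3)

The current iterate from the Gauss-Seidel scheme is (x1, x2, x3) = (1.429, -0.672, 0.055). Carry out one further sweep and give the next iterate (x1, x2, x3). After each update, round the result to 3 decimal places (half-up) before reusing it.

(1.644, -0.780, 0.141)

One sweep:
  x1 = (10 - (2)·-0.672 - (-3)·0.055) / (7) = 1.644
  x2 = (-1 - (4)·1.644 - (4)·0.055) / (10) = -0.780
  x3 = (-5 - (-2)·1.644 - (4)·-0.780) / (10) = 0.141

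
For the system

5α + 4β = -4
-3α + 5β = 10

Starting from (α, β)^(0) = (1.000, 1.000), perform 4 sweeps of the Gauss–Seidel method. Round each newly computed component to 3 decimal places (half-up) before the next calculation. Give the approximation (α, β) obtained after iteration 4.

(-1.624, 1.026)

Iteration 1:
  α = (-4 - (4)·1.000) / (5) = -1.600
  β = (10 - (-3)·-1.600) / (5) = 1.040
Iteration 2:
  α = (-4 - (4)·1.040) / (5) = -1.632
  β = (10 - (-3)·-1.632) / (5) = 1.021
Iteration 3:
  α = (-4 - (4)·1.021) / (5) = -1.617
  β = (10 - (-3)·-1.617) / (5) = 1.030
Iteration 4:
  α = (-4 - (4)·1.030) / (5) = -1.624
  β = (10 - (-3)·-1.624) / (5) = 1.026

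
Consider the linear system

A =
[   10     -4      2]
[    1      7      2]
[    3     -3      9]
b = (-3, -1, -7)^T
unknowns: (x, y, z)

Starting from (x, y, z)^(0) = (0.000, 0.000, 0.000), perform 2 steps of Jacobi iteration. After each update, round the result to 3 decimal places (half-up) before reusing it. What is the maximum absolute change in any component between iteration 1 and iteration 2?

Iteration 1:
  x = (-3 - (-4)·0.000 - (2)·0.000) / (10) = -0.300
  y = (-1 - (1)·0.000 - (2)·0.000) / (7) = -0.143
  z = (-7 - (3)·0.000 - (-3)·0.000) / (9) = -0.778
Iteration 2:
  x = (-3 - (-4)·-0.143 - (2)·-0.778) / (10) = -0.202
  y = (-1 - (1)·-0.300 - (2)·-0.778) / (7) = 0.122
  z = (-7 - (3)·-0.300 - (-3)·-0.143) / (9) = -0.725
Change: (0.098, 0.265, 0.053) → max |·| = 0.265

0.265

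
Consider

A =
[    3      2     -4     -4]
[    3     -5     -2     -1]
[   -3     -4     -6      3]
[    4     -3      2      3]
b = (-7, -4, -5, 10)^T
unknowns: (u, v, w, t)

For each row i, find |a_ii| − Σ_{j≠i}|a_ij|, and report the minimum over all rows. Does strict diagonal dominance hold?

row 1: |3| − (2+4+4) = -7
row 2: |-5| − (3+2+1) = -1
row 3: |-6| − (3+4+3) = -4
row 4: |3| − (4+3+2) = -6
minimum over rows = -7 → not strictly diagonally dominant

-7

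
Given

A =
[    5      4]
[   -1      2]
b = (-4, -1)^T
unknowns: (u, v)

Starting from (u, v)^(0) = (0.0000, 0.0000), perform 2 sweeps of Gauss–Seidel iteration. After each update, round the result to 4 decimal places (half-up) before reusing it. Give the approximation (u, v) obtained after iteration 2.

(-0.0800, -0.5400)

Iteration 1:
  u = (-4 - (4)·0.0000) / (5) = -0.8000
  v = (-1 - (-1)·-0.8000) / (2) = -0.9000
Iteration 2:
  u = (-4 - (4)·-0.9000) / (5) = -0.0800
  v = (-1 - (-1)·-0.0800) / (2) = -0.5400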